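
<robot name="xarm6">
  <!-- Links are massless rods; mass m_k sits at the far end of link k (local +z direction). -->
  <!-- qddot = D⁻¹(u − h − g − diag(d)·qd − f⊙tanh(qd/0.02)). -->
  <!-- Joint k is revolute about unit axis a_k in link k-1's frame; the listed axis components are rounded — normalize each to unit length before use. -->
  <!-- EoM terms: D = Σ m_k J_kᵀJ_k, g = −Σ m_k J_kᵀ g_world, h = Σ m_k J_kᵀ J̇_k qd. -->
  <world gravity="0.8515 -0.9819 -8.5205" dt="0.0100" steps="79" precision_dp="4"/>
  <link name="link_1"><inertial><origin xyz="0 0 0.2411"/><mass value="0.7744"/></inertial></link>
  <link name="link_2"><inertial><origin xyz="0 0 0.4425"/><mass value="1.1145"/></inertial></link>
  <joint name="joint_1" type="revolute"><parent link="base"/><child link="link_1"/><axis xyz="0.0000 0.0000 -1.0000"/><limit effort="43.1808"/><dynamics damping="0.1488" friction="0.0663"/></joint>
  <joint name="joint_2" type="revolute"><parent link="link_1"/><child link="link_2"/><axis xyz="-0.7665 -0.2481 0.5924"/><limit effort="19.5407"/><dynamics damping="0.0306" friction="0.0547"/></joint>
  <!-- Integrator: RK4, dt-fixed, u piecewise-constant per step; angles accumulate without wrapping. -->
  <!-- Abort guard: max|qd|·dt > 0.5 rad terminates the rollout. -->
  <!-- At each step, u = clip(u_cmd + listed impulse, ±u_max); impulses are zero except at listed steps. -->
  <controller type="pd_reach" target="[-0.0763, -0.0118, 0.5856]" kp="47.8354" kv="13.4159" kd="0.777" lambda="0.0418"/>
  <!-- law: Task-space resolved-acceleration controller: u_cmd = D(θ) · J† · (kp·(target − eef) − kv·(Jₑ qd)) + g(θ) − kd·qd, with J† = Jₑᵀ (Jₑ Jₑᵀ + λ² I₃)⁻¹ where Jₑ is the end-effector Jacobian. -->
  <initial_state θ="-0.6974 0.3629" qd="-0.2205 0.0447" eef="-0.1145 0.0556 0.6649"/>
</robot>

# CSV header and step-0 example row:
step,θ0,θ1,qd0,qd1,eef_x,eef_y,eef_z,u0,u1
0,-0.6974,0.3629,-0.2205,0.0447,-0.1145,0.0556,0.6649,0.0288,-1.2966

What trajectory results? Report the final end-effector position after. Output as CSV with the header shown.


step,θ0,θ1,qd0,qd1,eef_x,eef_y,eef_z,u0,u1
1,-0.6995,0.3631,-0.2069,-0.0102,-0.1147,0.0554,0.6649,0.0125,-1.1503
2,-0.7016,0.3628,-0.1993,-0.0496,-0.1147,0.0551,0.6649,0.0032,-1.0422
3,-0.7035,0.3621,-0.1952,-0.0809,-0.1146,0.0548,0.6650,-0.0019,-0.9532
4,-0.7055,0.3612,-0.1926,-0.1061,-0.1144,0.0545,0.6651,-0.0050,-0.8784
5,-0.7074,0.3600,-0.1905,-0.1261,-0.1141,0.0541,0.6652,-0.0072,-0.8156
6,-0.7093,0.3587,-0.1886,-0.1418,-0.1138,0.0538,0.6653,-0.0089,-0.7627
7,-0.7112,0.3572,-0.1866,-0.1541,-0.1134,0.0534,0.6655,-0.0102,-0.7181
8,-0.7130,0.3556,-0.1847,-0.1634,-0.1130,0.0530,0.6656,-0.0113,-0.6804
9,-0.7149,0.3539,-0.1828,-0.1704,-0.1126,0.0526,0.6658,-0.0122,-0.6483
10,-0.7167,0.3522,-0.1808,-0.1754,-0.1121,0.0522,0.6660,-0.0129,-0.6210
11,-0.7185,0.3504,-0.1789,-0.1787,-0.1116,0.0518,0.6661,-0.0136,-0.5977
12,-0.7203,0.3486,-0.1770,-0.1808,-0.1111,0.0514,0.6663,-0.0141,-0.5777
13,-0.7220,0.3468,-0.1751,-0.1818,-0.1106,0.0510,0.6665,-0.0145,-0.5605
14,-0.7238,0.3450,-0.1732,-0.1819,-0.1101,0.0507,0.6667,-0.0149,-0.5456
15,-0.7255,0.3432,-0.1713,-0.1812,-0.1096,0.0503,0.6669,-0.0152,-0.5326
16,-0.7272,0.3414,-0.1694,-0.1800,-0.1091,0.0499,0.6670,-0.0155,-0.5212
17,-0.7289,0.3396,-0.1676,-0.1783,-0.1086,0.0495,0.6672,-0.0157,-0.5111
18,-0.7305,0.3378,-0.1658,-0.1763,-0.1081,0.0491,0.6674,-0.0158,-0.5023
19,-0.7322,0.3361,-0.1641,-0.1739,-0.1076,0.0488,0.6675,-0.0160,-0.4943
20,-0.7338,0.3344,-0.1623,-0.1713,-0.1071,0.0484,0.6677,-0.0161,-0.4872
21,-0.7354,0.3327,-0.1606,-0.1686,-0.1067,0.0480,0.6679,-0.0162,-0.4808
22,-0.7370,0.3310,-0.1589,-0.1657,-0.1062,0.0477,0.6680,-0.0163,-0.4750
23,-0.7386,0.3293,-0.1573,-0.1627,-0.1057,0.0474,0.6682,-0.0163,-0.4696
24,-0.7402,0.3277,-0.1556,-0.1596,-0.1053,0.0470,0.6683,-0.0164,-0.4647
25,-0.7417,0.3262,-0.1541,-0.1565,-0.1048,0.0467,0.6685,-0.0164,-0.4601
26,-0.7433,0.3246,-0.1525,-0.1534,-0.1044,0.0464,0.6686,-0.0164,-0.4559
27,-0.7448,0.3231,-0.1509,-0.1502,-0.1040,0.0460,0.6687,-0.0165,-0.4519
28,-0.7463,0.3216,-0.1494,-0.1471,-0.1036,0.0457,0.6689,-0.0165,-0.4482
29,-0.7478,0.3201,-0.1480,-0.1439,-0.1032,0.0454,0.6690,-0.0165,-0.4447
30,-0.7492,0.3187,-0.1465,-0.1408,-0.1028,0.0451,0.6691,-0.0165,-0.4414
31,-0.7507,0.3173,-0.1451,-0.1377,-0.1024,0.0448,0.6693,-0.0165,-0.4382
32,-0.7521,0.3160,-0.1437,-0.1347,-0.1020,0.0445,0.6694,-0.0165,-0.4352
33,-0.7536,0.3146,-0.1423,-0.1317,-0.1016,0.0442,0.6695,-0.0165,-0.4323
34,-0.7550,0.3133,-0.1410,-0.1287,-0.1012,0.0439,0.6696,-0.0165,-0.4295
35,-0.7564,0.3121,-0.1396,-0.1258,-0.1009,0.0437,0.6697,-0.0164,-0.4269
36,-0.7578,0.3108,-0.1384,-0.1230,-0.1005,0.0434,0.6698,-0.0164,-0.4243
37,-0.7591,0.3096,-0.1371,-0.1201,-0.1002,0.0431,0.6699,-0.0164,-0.4218
38,-0.7605,0.3084,-0.1358,-0.1174,-0.0999,0.0429,0.6700,-0.0164,-0.4195
39,-0.7619,0.3073,-0.1346,-0.1147,-0.0995,0.0426,0.6701,-0.0163,-0.4172
40,-0.7632,0.3061,-0.1334,-0.1120,-0.0992,0.0424,0.6702,-0.0163,-0.4149
41,-0.7645,0.3050,-0.1322,-0.1094,-0.0989,0.0421,0.6703,-0.0163,-0.4128
42,-0.7659,0.3039,-0.1311,-0.1068,-0.0986,0.0419,0.6704,-0.0162,-0.4107
43,-0.7672,0.3029,-0.1300,-0.1043,-0.0983,0.0416,0.6705,-0.0162,-0.4087
44,-0.7685,0.3018,-0.1288,-0.1019,-0.0980,0.0414,0.6706,-0.0162,-0.4067
45,-0.7697,0.3008,-0.1278,-0.0994,-0.0978,0.0412,0.6707,-0.0161,-0.4048
46,-0.7710,0.2999,-0.1267,-0.0971,-0.0975,0.0409,0.6708,-0.0161,-0.4030
47,-0.7723,0.2989,-0.1256,-0.0948,-0.0972,0.0407,0.6709,-0.0160,-0.4012
48,-0.7735,0.2980,-0.1246,-0.0925,-0.0970,0.0405,0.6709,-0.0160,-0.3995
49,-0.7748,0.2970,-0.1236,-0.0903,-0.0967,0.0403,0.6710,-0.0159,-0.3978
50,-0.7760,0.2962,-0.1226,-0.0881,-0.0965,0.0401,0.6711,-0.0159,-0.3962
51,-0.7772,0.2953,-0.1217,-0.0860,-0.0962,0.0399,0.6712,-0.0158,-0.3946
52,-0.7784,0.2944,-0.1207,-0.0839,-0.0960,0.0396,0.6712,-0.0158,-0.3931
53,-0.7796,0.2936,-0.1198,-0.0819,-0.0958,0.0394,0.6713,-0.0157,-0.3916
54,-0.7808,0.2928,-0.1189,-0.0799,-0.0955,0.0393,0.6714,-0.0157,-0.3901
55,-0.7820,0.2920,-0.1180,-0.0780,-0.0953,0.0391,0.6714,-0.0156,-0.3887
56,-0.7832,0.2912,-0.1171,-0.0761,-0.0951,0.0389,0.6715,-0.0156,-0.3874
57,-0.7843,0.2905,-0.1162,-0.0742,-0.0949,0.0387,0.6716,-0.0155,-0.3860
58,-0.7855,0.2898,-0.1154,-0.0724,-0.0947,0.0385,0.6716,-0.0154,-0.3847
59,-0.7867,0.2890,-0.1145,-0.0706,-0.0945,0.0383,0.6717,-0.0154,-0.3835
60,-0.7878,0.2883,-0.1137,-0.0689,-0.0943,0.0381,0.6717,-0.0153,-0.3823
61,-0.7889,0.2877,-0.1129,-0.0672,-0.0941,0.0380,0.6718,-0.0152,-0.3811
62,-0.7901,0.2870,-0.1121,-0.0655,-0.0940,0.0378,0.6719,-0.0152,-0.3800
63,-0.7912,0.2864,-0.1113,-0.0639,-0.0938,0.0376,0.6719,-0.0151,-0.3789
64,-0.7923,0.2857,-0.1106,-0.0623,-0.0936,0.0374,0.6720,-0.0150,-0.3778
65,-0.7934,0.2851,-0.1098,-0.0607,-0.0935,0.0373,0.6720,-0.0150,-0.3767
66,-0.7945,0.2845,-0.1091,-0.0592,-0.0933,0.0371,0.6721,-0.0149,-0.3757
67,-0.7956,0.2839,-0.1084,-0.0577,-0.0932,0.0370,0.6721,-0.0148,-0.3747
68,-0.7966,0.2834,-0.1077,-0.0563,-0.0930,0.0368,0.6721,-0.0147,-0.3738
69,-0.7977,0.2828,-0.1070,-0.0549,-0.0929,0.0367,0.6722,-0.0147,-0.3729
70,-0.7988,0.2823,-0.1063,-0.0535,-0.0927,0.0365,0.6722,-0.0146,-0.3719
71,-0.7998,0.2817,-0.1056,-0.0521,-0.0926,0.0363,0.6723,-0.0145,-0.3711
72,-0.8009,0.2812,-0.1050,-0.0508,-0.0924,0.0362,0.6723,-0.0144,-0.3702
73,-0.8019,0.2807,-0.1043,-0.0495,-0.0923,0.0361,0.6724,-0.0143,-0.3694
74,-0.8030,0.2802,-0.1037,-0.0483,-0.0922,0.0359,0.6724,-0.0143,-0.3685
75,-0.8040,0.2797,-0.1031,-0.0470,-0.0921,0.0358,0.6724,-0.0142,-0.3677
76,-0.8050,0.2793,-0.1025,-0.0458,-0.0920,0.0356,0.6725,-0.0141,-0.3669
77,-0.8061,0.2788,-0.1019,-0.0447,-0.0918,0.0355,0.6725,-0.0140,-0.3662
78,-0.8071,0.2784,-0.1013,-0.0435,-0.0917,0.0354,0.6725,-0.0139,-0.3654
79,-0.8081,0.2780,-0.1007,-0.0424,-0.0916,0.0352,0.6726,,
# final eef position (m): -0.0916 0.0352 0.6726


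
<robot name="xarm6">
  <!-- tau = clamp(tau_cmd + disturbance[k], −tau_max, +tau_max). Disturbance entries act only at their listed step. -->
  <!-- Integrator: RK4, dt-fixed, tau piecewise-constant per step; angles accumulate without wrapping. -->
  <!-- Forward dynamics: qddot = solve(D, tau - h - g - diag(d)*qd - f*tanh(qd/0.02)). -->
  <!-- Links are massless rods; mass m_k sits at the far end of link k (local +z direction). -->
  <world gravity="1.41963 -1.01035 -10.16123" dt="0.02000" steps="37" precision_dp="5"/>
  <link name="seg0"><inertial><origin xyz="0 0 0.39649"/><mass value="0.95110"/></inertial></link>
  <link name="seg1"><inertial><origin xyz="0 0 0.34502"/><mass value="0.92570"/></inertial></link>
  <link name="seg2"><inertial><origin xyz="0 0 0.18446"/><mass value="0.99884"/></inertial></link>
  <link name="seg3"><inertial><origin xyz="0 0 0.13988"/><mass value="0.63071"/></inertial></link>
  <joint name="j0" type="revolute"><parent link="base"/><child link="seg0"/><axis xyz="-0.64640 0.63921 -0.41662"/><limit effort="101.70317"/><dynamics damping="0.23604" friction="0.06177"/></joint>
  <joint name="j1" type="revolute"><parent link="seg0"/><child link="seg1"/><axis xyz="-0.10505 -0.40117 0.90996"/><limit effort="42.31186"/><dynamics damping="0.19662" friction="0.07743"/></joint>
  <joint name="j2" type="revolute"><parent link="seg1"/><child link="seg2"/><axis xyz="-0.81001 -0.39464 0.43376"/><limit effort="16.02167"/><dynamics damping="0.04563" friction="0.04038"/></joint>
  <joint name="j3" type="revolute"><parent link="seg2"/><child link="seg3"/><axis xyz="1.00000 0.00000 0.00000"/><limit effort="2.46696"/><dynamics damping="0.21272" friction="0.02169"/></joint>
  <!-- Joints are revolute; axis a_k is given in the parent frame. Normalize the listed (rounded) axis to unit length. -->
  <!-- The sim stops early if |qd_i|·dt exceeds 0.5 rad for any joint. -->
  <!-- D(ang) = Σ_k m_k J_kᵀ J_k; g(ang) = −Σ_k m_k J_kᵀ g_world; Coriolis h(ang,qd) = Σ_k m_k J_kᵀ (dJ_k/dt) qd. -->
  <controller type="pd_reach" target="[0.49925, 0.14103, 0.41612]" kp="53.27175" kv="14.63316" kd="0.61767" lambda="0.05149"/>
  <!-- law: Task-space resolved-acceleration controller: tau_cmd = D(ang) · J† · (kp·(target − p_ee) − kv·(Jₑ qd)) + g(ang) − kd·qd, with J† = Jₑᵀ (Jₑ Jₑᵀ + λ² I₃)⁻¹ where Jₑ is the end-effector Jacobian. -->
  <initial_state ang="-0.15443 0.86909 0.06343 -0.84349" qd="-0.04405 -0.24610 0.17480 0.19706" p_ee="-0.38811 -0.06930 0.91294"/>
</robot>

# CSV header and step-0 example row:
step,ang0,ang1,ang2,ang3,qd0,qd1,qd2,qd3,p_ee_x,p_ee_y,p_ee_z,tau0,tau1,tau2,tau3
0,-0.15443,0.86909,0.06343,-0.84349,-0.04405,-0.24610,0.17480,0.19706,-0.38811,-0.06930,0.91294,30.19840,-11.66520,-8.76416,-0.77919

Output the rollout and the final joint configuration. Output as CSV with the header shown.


step,ang0,ang1,ang2,ang3,qd0,qd1,qd2,qd3,p_ee_x,p_ee_y,p_ee_z,tau0,tau1,tau2,tau3
1,-0.15454,0.87016,0.02799,-0.91114,-0.01476,0.00433,-3.25853,-5.97150,-0.38223,-0.06620,0.91179,17.18547,-8.22762,-4.88691,2.46696
2,-0.16105,0.82932,-0.00455,-0.96085,-0.55343,-3.62645,-0.44274,0.07108,-0.36990,-0.06088,0.91703,4.06134,-3.02945,-5.01098,-1.35679
3,-0.16677,0.79337,-0.06262,-1.03575,-0.08422,-0.38259,-4.93459,-6.58354,-0.35274,-0.05665,0.92274,7.53427,-5.52195,-1.51092,2.46696
4,-0.17840,0.72371,-0.10270,-1.08015,-0.95208,-5.89276,0.36207,1.03964,-0.33289,-0.05368,0.93170,-1.62071,-0.32487,-3.85778,-2.42681
5,-0.18666,0.67362,-0.16898,-1.15962,-0.01057,0.10791,-6.33762,-7.75261,-0.31040,-0.05291,0.93732,13.26233,-6.27222,0.83397,2.46696
6,-0.19933,0.59070,-0.20801,-1.21179,-1.08012,-7.39529,1.64000,1.25433,-0.28612,-0.05304,0.94431,2.63238,0.36886,-3.41544,-2.46696
7,-0.20581,0.53240,-0.26784,-1.28299,0.26233,0.60201,-6.87510,-7.24780,-0.26078,-0.05459,0.94827,18.96553,-6.52625,2.61128,2.46696
8,-0.21284,0.45397,-0.30496,-1.32813,-0.80090,-7.45482,2.32126,1.54823,-0.23421,-0.05643,0.95337,6.43153,0.58924,-2.73778,-2.46696
9,-0.21432,0.39050,-0.35288,-1.38454,0.50812,0.22630,-6.39514,-6.26835,-0.20690,-0.05798,0.95598,19.22344,-5.16974,3.51082,2.44519
10,-0.21340,0.32138,-0.39105,-1.42409,-0.29810,-6.39226,1.86995,1.36374,-0.17864,-0.05950,0.95907,8.19452,0.58864,-1.53149,-2.46696
11,-0.20866,0.25538,-0.42845,-1.47025,0.68449,-0.79418,-5.09192,-5.30639,-0.14975,-0.05973,0.96003,16.31391,-3.07310,3.52637,1.97746
12,-0.19993,0.19421,-0.46874,-1.51468,0.24896,-4.91632,0.63180,0.23877,-0.12024,-0.05952,0.95993,8.89876,0.54161,-0.02390,-1.86820
13,-0.18862,0.12909,-0.49939,-1.55714,0.84059,-1.90012,-3.40481,-4.09053,-0.09042,-0.05791,0.95860,12.59180,-1.07116,2.98302,1.34667
14,-0.17314,0.07165,-0.53642,-1.60224,0.72959,-3.68704,-0.48183,-0.73426,-0.06051,-0.05566,0.95574,8.48933,0.67140,1.18836,-0.98773
15,-0.15528,0.01116,-0.56355,-1.63929,1.04259,-2.47444,-2.12228,-2.80875,-0.03066,-0.05233,0.95251,9.07034,0.29380,2.44239,0.63667
16,-0.13391,-0.04329,-0.59486,-1.67992,1.09891,-2.93476,-1.06093,-1.37297,-0.00113,-0.04818,0.94768,6.86880,0.98631,1.79905,-0.32009
17,-0.11020,-0.09768,-0.62041,-1.71453,1.26872,-2.53989,-1.45906,-2.04173,0.02807,-0.04317,0.94241,6.02743,1.05987,2.10237,0.27809
18,-0.08385,-0.14832,-0.64642,-1.75002,1.36679,-2.52521,-1.14827,-1.54512,0.05670,-0.03738,0.93597,4.51646,1.32162,1.88372,0.00380
19,-0.05542,-0.19696,-0.66959,-1.78215,1.47557,-2.35038,-1.15680,-1.66144,0.08476,-0.03090,0.92893,3.26415,1.42980,1.84546,0.18442
20,-0.02506,-0.24269,-0.69159,-1.81347,1.56069,-2.22871,-1.03847,-1.48292,0.11211,-0.02379,0.92107,1.91467,1.52140,1.69493,0.13782
21,0.00690,-0.28580,-0.71176,-1.84277,1.63486,-2.08729,-0.97266,-1.44943,0.13873,-0.01614,0.91261,0.60696,1.55684,1.55646,0.19556
22,0.04019,-0.32614,-0.73046,-1.87079,1.69378,-1.95010,-0.89272,-1.35759,0.16456,-0.00804,0.90353,-0.69178,1.55569,1.39251,0.20347
23,0.07452,-0.36374,-0.74767,-1.89732,1.73928,-1.81289,-0.82304,-1.29845,0.18958,0.00043,0.89392,-1.96407,1.52094,1.22336,0.23060
24,0.10962,-0.39864,-0.76349,-1.92261,1.77145,-1.67818,-0.75579,-1.23236,0.21377,0.00916,0.88383,-3.20492,1.45943,1.04869,0.24677
25,0.14524,-0.43089,-0.77802,-1.94667,1.79115,-1.54754,-0.69410,-1.17618,0.23713,0.01806,0.87331,-4.40789,1.37718,0.87415,0.26487
26,0.18114,-0.46059,-0.79135,-1.96965,1.79919,-1.42213,-0.63728,-1.12261,0.25965,0.02704,0.86240,-5.56619,1.27956,0.70259,0.27941
27,0.21709,-0.48786,-0.80360,-1.99162,1.79655,-1.30325,-0.58577,-1.07445,0.28133,0.03601,0.85117,-6.67409,1.17151,0.53688,0.29269
28,0.25289,-0.51282,-0.81486,-2.01266,1.78423,-1.19173,-0.53949,-1.03022,0.30217,0.04489,0.83964,-7.72601,1.05716,0.37906,0.30375
29,0.28835,-0.53564,-0.82524,-2.03287,1.76329,-1.08823,-0.49840,-0.99016,0.32216,0.05358,0.82789,-8.71739,0.93998,0.23068,0.31301
30,0.32332,-0.55647,-0.83484,-2.05232,1.73481,-0.99310,-0.46233,-0.95379,0.34130,0.06202,0.81595,-9.64453,0.82271,0.09276,0.32035
31,0.35766,-0.57549,-0.84377,-2.07108,1.69983,-0.90645,-0.43109,-0.92090,0.35960,0.07016,0.80387,-10.50493,0.70746,-0.03410,0.32591
32,0.39124,-0.59286,-0.85211,-2.08921,1.65938,-0.82818,-0.40439,-0.89113,0.37705,0.07793,0.79172,-11.29721,0.59576,-0.14969,0.32975
33,0.42397,-0.60875,-0.85996,-2.10678,1.61443,-0.75801,-0.38196,-0.86421,0.39365,0.08531,0.77953,-12.02120,0.48867,-0.25408,0.33199
34,0.45576,-0.62331,-0.86740,-2.12384,1.56589,-0.69554,-0.36345,-0.83983,0.40941,0.09225,0.76737,-12.67781,0.38684,-0.34758,0.33274
35,0.48655,-0.63669,-0.87451,-2.14044,1.51461,-0.64026,-0.34856,-0.81773,0.42434,0.09874,0.75528,-13.26894,0.29058,-0.43065,0.33214
36,0.51630,-0.64904,-0.88134,-2.15662,1.46137,-0.59161,-0.33695,-0.79763,0.43844,0.10477,0.74331,-13.79731,0.19999,-0.50390,0.33033
37,0.54497,-0.66047,-0.88798,-2.17242,1.40685,-0.54902,-0.32830,-0.77930,0.45172,0.11034,0.73150,,,,
# final ang (rad): 0.54497 -0.66047 -0.88798 -2.17242


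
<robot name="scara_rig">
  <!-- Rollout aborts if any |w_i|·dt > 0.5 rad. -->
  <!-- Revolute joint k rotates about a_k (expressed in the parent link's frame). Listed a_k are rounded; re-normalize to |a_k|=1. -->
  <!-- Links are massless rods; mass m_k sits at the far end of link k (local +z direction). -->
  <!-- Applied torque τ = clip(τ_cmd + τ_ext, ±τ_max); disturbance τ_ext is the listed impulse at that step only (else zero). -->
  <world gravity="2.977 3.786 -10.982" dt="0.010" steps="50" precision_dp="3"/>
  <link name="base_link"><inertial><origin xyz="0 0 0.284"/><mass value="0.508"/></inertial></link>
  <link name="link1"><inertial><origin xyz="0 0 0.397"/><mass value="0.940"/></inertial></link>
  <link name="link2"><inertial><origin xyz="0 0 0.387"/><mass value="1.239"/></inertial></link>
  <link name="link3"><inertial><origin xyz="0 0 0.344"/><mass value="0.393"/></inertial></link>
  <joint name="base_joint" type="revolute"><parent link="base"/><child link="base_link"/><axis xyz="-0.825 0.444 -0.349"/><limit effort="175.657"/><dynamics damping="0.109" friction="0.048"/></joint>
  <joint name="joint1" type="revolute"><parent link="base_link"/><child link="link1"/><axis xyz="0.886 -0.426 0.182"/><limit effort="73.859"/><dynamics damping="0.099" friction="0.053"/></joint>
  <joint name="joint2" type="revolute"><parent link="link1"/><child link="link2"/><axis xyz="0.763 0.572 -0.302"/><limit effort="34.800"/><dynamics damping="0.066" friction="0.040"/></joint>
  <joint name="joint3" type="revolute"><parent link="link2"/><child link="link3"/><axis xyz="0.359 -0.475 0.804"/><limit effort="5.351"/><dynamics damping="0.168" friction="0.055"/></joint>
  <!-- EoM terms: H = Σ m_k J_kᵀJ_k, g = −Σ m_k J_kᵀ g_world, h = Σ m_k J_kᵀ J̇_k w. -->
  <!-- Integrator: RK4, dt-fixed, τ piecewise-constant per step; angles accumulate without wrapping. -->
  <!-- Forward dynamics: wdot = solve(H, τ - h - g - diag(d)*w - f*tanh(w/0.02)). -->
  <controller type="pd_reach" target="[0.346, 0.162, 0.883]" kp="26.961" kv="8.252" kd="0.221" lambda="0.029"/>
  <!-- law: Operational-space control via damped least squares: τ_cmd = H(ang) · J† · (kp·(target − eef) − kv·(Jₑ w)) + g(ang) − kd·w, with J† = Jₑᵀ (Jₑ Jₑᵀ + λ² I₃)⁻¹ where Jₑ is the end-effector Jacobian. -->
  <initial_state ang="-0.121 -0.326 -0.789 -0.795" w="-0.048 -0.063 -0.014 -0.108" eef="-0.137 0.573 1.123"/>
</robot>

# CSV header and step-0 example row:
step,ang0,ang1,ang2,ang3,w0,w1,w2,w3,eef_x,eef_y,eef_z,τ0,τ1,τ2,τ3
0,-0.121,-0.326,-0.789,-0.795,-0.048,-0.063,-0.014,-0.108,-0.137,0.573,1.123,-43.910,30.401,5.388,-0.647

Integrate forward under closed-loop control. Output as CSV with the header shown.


step,ang0,ang1,ang2,ang3,w0,w1,w2,w3,eef_x,eef_y,eef_z,τ0,τ1,τ2,τ3
1,-0.124,-0.330,-0.789,-0.801,-0.638,-0.677,0.043,-1.130,-0.137,0.572,1.122,-41.315,29.019,5.328,-0.364
2,-0.133,-0.339,-0.788,-0.816,-1.153,-1.217,0.122,-1.746,-0.135,0.571,1.122,-38.413,27.385,5.288,-0.212
3,-0.147,-0.354,-0.786,-0.835,-1.587,-1.673,0.209,-2.109,-0.134,0.568,1.121,-35.398,25.643,5.264,-0.140
4,-0.165,-0.372,-0.784,-0.857,-1.945,-2.045,0.296,-2.310,-0.132,0.565,1.119,-32.402,23.888,5.250,-0.114
5,-0.186,-0.394,-0.781,-0.881,-2.234,-2.340,0.380,-2.407,-0.130,0.561,1.118,-29.510,22.181,5.245,-0.117
6,-0.209,-0.419,-0.776,-0.905,-2.464,-2.569,0.460,-2.436,-0.128,0.556,1.117,-26.772,20.563,5.245,-0.135
7,-0.235,-0.445,-0.771,-0.930,-2.644,-2.744,0.535,-2.421,-0.127,0.550,1.116,-24.216,19.055,5.250,-0.160
8,-0.262,-0.473,-0.766,-0.954,-2.783,-2.875,0.607,-2.376,-0.125,0.544,1.115,-21.856,17.669,5.255,-0.189
9,-0.290,-0.502,-0.759,-0.977,-2.888,-2.972,0.675,-2.313,-0.124,0.537,1.114,-19.693,16.409,5.262,-0.217
10,-0.319,-0.532,-0.752,-1.000,-2.966,-3.041,0.739,-2.239,-0.123,0.529,1.112,-17.723,15.273,5.267,-0.244
11,-0.349,-0.563,-0.745,-1.022,-3.022,-3.088,0.800,-2.158,-0.122,0.522,1.111,-15.937,14.258,5.271,-0.267
12,-0.380,-0.594,-0.736,-1.043,-3.060,-3.120,0.857,-2.074,-0.120,0.514,1.110,-14.325,13.356,5.272,-0.287
13,-0.410,-0.625,-0.728,-1.063,-3.083,-3.138,0.912,-1.990,-0.119,0.506,1.109,-12.874,12.562,5.270,-0.303
14,-0.441,-0.657,-0.718,-1.083,-3.095,-3.146,0.965,-1.906,-0.118,0.497,1.108,-11.572,11.867,5.265,-0.316
15,-0.472,-0.688,-0.708,-1.102,-3.096,-3.146,1.014,-1.824,-0.116,0.489,1.106,-10.408,11.264,5.255,-0.324
16,-0.503,-0.719,-0.698,-1.120,-3.089,-3.141,1.062,-1.744,-0.115,0.480,1.105,-9.370,10.746,5.242,-0.330
17,-0.534,-0.751,-0.687,-1.137,-3.075,-3.130,1.106,-1.667,-0.113,0.471,1.103,-8.446,10.306,5.225,-0.332
18,-0.564,-0.782,-0.676,-1.153,-3.055,-3.115,1.149,-1.593,-0.111,0.463,1.102,-7.628,9.937,5.203,-0.331
19,-0.595,-0.813,-0.664,-1.169,-3.030,-3.098,1.189,-1.523,-0.109,0.454,1.100,-6.905,9.632,5.178,-0.328
20,-0.625,-0.844,-0.652,-1.183,-3.001,-3.077,1.226,-1.455,-0.106,0.445,1.099,-6.269,9.387,5.148,-0.322
21,-0.655,-0.874,-0.640,-1.198,-2.968,-3.054,1.261,-1.390,-0.103,0.437,1.097,-5.712,9.195,5.115,-0.315
22,-0.684,-0.905,-0.627,-1.211,-2.931,-3.029,1.294,-1.328,-0.101,0.428,1.095,-5.228,9.052,5.078,-0.306
23,-0.713,-0.935,-0.614,-1.224,-2.892,-3.002,1.324,-1.269,-0.097,0.420,1.093,-4.809,8.954,5.037,-0.295
24,-0.742,-0.965,-0.600,-1.237,-2.850,-2.973,1.352,-1.213,-0.094,0.412,1.091,-4.450,8.896,4.992,-0.283
25,-0.770,-0.994,-0.587,-1.249,-2.805,-2.943,1.377,-1.159,-0.090,0.404,1.089,-4.146,8.873,4.945,-0.269
26,-0.798,-1.024,-0.573,-1.260,-2.759,-2.911,1.400,-1.107,-0.087,0.396,1.087,-3.891,8.884,4.894,-0.255
27,-0.825,-1.053,-0.559,-1.271,-2.711,-2.878,1.420,-1.058,-0.082,0.388,1.085,-3.681,8.924,4.841,-0.240
28,-0.852,-1.081,-0.545,-1.281,-2.660,-2.843,1.438,-1.011,-0.078,0.381,1.082,-3.511,8.990,4.785,-0.225
29,-0.879,-1.109,-0.530,-1.291,-2.609,-2.808,1.454,-0.967,-0.073,0.373,1.080,-3.379,9.079,4.727,-0.209
30,-0.904,-1.137,-0.516,-1.301,-2.555,-2.771,1.467,-0.924,-0.069,0.366,1.077,-3.281,9.190,4.667,-0.193
31,-0.930,-1.165,-0.501,-1.310,-2.501,-2.733,1.479,-0.883,-0.064,0.359,1.075,-3.213,9.318,4.606,-0.176
32,-0.954,-1.192,-0.486,-1.318,-2.446,-2.694,1.488,-0.843,-0.058,0.352,1.072,-3.172,9.463,4.543,-0.160
33,-0.978,-1.219,-0.471,-1.327,-2.389,-2.653,1.495,-0.806,-0.053,0.345,1.069,-3.156,9.623,4.479,-0.143
34,-1.002,-1.245,-0.456,-1.334,-2.331,-2.612,1.500,-0.770,-0.047,0.339,1.067,-3.163,9.794,4.415,-0.127
35,-1.025,-1.271,-0.441,-1.342,-2.273,-2.570,1.503,-0.735,-0.041,0.333,1.064,-3.190,9.976,4.350,-0.111
36,-1.048,-1.296,-0.426,-1.349,-2.214,-2.527,1.504,-0.702,-0.035,0.327,1.061,-3.235,10.166,4.284,-0.095
37,-1.069,-1.321,-0.411,-1.356,-2.155,-2.484,1.503,-0.670,-0.029,0.321,1.058,-3.296,10.364,4.219,-0.079
38,-1.091,-1.346,-0.396,-1.363,-2.095,-2.439,1.501,-0.639,-0.023,0.315,1.055,-3.371,10.568,4.154,-0.064
39,-1.111,-1.370,-0.381,-1.369,-2.034,-2.394,1.497,-0.610,-0.016,0.309,1.052,-3.460,10.776,4.089,-0.049
40,-1.131,-1.394,-0.366,-1.375,-1.974,-2.348,1.492,-0.581,-0.010,0.304,1.049,-3.559,10.988,4.025,-0.035
41,-1.151,-1.417,-0.351,-1.381,-1.913,-2.302,1.485,-0.554,-0.003,0.299,1.046,-3.668,11.202,3.962,-0.021
42,-1.170,-1.440,-0.336,-1.386,-1.852,-2.255,1.477,-0.528,0.003,0.294,1.042,-3.785,11.418,3.900,-0.007
43,-1.188,-1.462,-0.322,-1.391,-1.791,-2.208,1.467,-0.503,0.010,0.289,1.039,-3.909,11.634,3.840,0.006
44,-1.205,-1.484,-0.307,-1.396,-1.731,-2.160,1.457,-0.478,0.017,0.285,1.036,-4.040,11.849,3.780,0.018
45,-1.222,-1.505,-0.293,-1.401,-1.670,-2.112,1.445,-0.455,0.024,0.280,1.033,-4.175,12.064,3.723,0.030
46,-1.239,-1.526,-0.278,-1.405,-1.610,-2.064,1.432,-0.432,0.031,0.276,1.030,-4.315,12.276,3.667,0.041
47,-1.255,-1.547,-0.264,-1.409,-1.550,-2.015,1.418,-0.411,0.038,0.272,1.027,-4.458,12.486,3.613,0.052
48,-1.270,-1.566,-0.250,-1.413,-1.491,-1.967,1.403,-0.390,0.045,0.268,1.023,-4.603,12.693,3.561,0.062
49,-1.284,-1.586,-0.236,-1.417,-1.432,-1.918,1.388,-0.370,0.052,0.264,1.020,-4.749,12.897,3.511,0.072
50,-1.298,-1.605,-0.222,-1.421,-1.374,-1.870,1.371,-0.350,0.059,0.260,1.017,,,,


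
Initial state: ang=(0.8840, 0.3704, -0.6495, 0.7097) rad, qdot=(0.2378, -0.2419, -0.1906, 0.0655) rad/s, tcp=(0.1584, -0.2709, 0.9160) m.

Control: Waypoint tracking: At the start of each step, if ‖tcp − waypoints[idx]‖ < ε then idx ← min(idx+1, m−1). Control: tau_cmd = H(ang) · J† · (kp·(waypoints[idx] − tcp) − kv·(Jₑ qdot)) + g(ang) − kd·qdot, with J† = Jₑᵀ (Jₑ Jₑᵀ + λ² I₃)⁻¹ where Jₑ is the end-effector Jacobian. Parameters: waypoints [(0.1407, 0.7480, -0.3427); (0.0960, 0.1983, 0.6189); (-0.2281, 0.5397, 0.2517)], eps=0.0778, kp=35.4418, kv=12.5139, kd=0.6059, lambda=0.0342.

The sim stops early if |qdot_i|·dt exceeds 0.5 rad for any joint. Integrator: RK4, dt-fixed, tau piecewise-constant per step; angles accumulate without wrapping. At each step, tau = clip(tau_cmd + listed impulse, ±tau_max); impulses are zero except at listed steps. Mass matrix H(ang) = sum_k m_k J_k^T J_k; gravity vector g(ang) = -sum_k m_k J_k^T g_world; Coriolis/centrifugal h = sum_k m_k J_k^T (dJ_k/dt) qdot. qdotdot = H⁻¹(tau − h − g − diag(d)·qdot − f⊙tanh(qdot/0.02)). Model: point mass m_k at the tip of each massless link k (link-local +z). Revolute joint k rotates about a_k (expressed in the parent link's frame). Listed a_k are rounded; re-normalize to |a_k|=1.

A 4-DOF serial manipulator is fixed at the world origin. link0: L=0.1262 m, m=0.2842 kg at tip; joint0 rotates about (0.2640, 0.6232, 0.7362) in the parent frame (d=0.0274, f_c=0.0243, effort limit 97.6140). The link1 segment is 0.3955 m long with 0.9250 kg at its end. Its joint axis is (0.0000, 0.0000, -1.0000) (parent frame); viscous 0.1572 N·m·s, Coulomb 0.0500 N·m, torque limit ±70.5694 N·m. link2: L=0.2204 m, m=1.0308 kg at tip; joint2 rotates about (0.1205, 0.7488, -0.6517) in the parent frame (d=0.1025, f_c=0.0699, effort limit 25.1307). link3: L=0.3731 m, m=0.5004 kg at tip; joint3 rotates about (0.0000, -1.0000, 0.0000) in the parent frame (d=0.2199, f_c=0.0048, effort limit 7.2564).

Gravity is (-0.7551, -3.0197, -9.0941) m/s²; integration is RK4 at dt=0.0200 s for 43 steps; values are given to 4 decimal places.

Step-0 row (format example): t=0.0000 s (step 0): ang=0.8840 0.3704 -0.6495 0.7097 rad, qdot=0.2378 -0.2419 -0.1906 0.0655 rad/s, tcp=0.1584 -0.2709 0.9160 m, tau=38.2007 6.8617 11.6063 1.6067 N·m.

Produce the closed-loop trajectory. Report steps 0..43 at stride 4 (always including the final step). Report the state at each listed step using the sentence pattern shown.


t=0.0800 s (step 4): ang=1.1424 0.6866 -0.6646 1.0504 rad, qdot=4.5653 4.6883 -0.0069 5.1663 rad/s, tcp=0.1998 -0.2084 0.8244 m, tau=-0.1830 3.2234 2.4816 -0.6096 N·m.
t=0.1600 s (step 8): ang=1.5115 0.9981 -0.6283 1.4305 rad, qdot=4.5539 3.2046 0.8046 4.2694 rad/s, tcp=0.2856 -0.1016 0.6931 m, tau=-6.1658 3.0381 0.0384 -0.2429 N·m.
t=0.2400 s (step 12): ang=1.8676 1.2104 -0.5430 1.7385 rad, qdot=4.3765 2.1347 1.3190 3.4759 rad/s, tcp=0.3477 0.0108 0.5645 m, tau=-4.5664 2.3551 -0.3870 -0.5716 N·m.
t=0.3200 s (step 16): ang=2.2207 1.3394 -0.4209 1.9886 rad, qdot=4.5051 1.0510 1.7402 2.8012 rad/s, tcp=0.3769 0.1189 0.4461 m, tau=-1.4938 1.9717 -0.5264 -0.8515 N·m.
t=0.4000 s (step 20): ang=2.5999 1.3725 -0.2700 2.1849 rad, qdot=5.0276 -0.2283 1.9893 2.0924 rad/s, tcp=0.3786 0.2203 0.3408 m, tau=2.1600 1.7841 -0.7106 -0.9436 N·m.
t=0.4800 s (step 24): ang=3.0307 1.2988 -0.1116 2.3180 rad, qdot=5.7029 -1.6005 1.8948 1.1850 rad/s, tcp=0.3539 0.3192 0.2507 m, tau=2.8387 1.4583 -1.2924 -0.8959 N·m.
t=0.5600 s (step 28): ang=3.4905 1.1343 0.0116 2.3656 rad, qdot=5.5714 -2.3131 1.0315 -0.0237 rad/s, tcp=0.3018 0.4169 0.1794 m, tau=-3.7412 1.0824 -2.1926 -0.6909 N·m.
t=0.6400 s (step 32): ang=3.8784 0.9537 0.0454 2.3261 rad, qdot=3.9146 -2.1162 -0.1108 -0.8237 rad/s, tcp=0.2310 0.5005 0.1272 m, tau=-9.3798 1.0983 -2.2811 -0.5806 N·m.
t=0.7200 s (step 36): ang=4.1021 0.8034 0.0110 2.2536 rad, qdot=1.7325 -1.6457 -0.6739 -0.9205 rad/s, tcp=0.1691 0.5542 0.0854 m, tau=-6.7788 1.1794 -1.0633 -0.6689 N·m.
t=0.8000 s (step 40): ang=4.1756 0.6838 -0.0480 2.1839 rad, qdot=0.2502 -1.3695 -0.7723 -0.8331 rad/s, tcp=0.1369 0.5824 0.0443 m, tau=-1.8358 1.2532 0.3683 -0.7290 N·m.
t=0.8600 s (step 43): ang=4.1718 0.6056 -0.0935 2.1348 rad, qdot=-0.3144 -1.2425 -0.7433 -0.8141 rad/s, tcp=0.1298 0.5949 0.0123 m.


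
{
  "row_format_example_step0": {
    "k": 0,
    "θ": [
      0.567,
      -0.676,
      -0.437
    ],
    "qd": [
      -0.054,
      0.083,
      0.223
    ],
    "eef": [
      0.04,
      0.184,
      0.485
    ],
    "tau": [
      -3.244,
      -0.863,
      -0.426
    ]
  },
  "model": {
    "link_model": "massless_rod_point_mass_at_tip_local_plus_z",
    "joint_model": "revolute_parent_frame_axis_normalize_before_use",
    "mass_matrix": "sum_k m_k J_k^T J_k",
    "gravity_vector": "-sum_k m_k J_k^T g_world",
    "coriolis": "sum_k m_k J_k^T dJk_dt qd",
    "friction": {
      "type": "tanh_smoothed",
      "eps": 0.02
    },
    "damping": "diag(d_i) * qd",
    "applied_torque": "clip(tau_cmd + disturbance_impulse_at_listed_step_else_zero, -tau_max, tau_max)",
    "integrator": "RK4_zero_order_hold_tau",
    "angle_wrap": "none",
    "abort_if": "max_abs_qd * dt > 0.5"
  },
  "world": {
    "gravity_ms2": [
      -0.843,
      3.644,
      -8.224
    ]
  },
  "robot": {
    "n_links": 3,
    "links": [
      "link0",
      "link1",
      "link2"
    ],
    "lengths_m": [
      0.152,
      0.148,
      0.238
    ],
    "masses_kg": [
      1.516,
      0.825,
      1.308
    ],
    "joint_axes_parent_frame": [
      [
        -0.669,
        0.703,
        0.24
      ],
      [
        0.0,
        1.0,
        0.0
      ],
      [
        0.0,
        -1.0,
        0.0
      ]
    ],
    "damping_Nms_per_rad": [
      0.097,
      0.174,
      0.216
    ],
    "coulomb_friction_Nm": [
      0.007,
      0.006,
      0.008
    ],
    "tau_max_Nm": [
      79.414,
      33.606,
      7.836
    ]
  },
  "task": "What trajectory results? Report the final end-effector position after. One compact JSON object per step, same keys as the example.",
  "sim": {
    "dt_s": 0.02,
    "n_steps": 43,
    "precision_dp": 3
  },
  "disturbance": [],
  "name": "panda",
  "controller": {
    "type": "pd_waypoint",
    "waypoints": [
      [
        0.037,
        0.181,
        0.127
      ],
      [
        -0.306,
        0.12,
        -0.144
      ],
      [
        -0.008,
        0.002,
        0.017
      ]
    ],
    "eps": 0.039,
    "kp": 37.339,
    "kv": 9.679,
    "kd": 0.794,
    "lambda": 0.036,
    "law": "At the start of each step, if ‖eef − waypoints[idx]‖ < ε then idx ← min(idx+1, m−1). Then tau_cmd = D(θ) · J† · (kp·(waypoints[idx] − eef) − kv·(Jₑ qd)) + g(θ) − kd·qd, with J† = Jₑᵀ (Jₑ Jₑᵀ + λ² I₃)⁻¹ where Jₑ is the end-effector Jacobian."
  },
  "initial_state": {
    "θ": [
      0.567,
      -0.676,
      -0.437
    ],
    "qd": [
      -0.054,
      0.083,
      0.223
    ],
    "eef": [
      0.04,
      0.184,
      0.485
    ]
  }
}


{"k":1,"\u03b8":[0.569,-0.694,-0.46],"qd":[0.268,-1.694,-2.207],"eef":[0.039,0.184,0.484],"tau":[-4.049,0.555,1.58]}
{"k":2,"\u03b8":[0.575,-0.705,-0.465],"qd":[0.323,0.3,1.308],"eef":[0.038,0.186,0.483],"tau":[-4.049,-0.915,-1.423]}
{"k":3,"\u03b8":[0.584,-0.732,-0.49],"qd":[0.556,-2.603,-3.261],"eef":[0.036,0.187,0.481],"tau":[-4.769,1.284,2.457]}
{"k":4,"\u03b8":[0.594,-0.743,-0.487],"qd":[0.45,1.069,2.8],"eef":[0.035,0.19,0.479],"tau":[-4.354,-1.519,-2.688]}
{"k":5,"\u03b8":[0.606,-0.775,-0.518],"qd":[0.708,-3.753,-5.005],"eef":[0.033,0.192,0.476],"tau":[-5.234,2.14,3.969]}
{"k":6,"\u03b8":[0.617,-0.783,-0.508],"qd":[0.468,2.323,4.91],"eef":[0.032,0.195,0.475],"tau":[-4.404,-2.533,-4.463]}
{"k":7,"\u03b8":[0.63,-0.821,-0.548],"qd":[0.808,-5.293,-7.496],"eef":[0.031,0.197,0.472],"tau":[-5.598,3.3,6.137]}
{"k":8,"\u03b8":[0.642,-0.824,-0.53],"qd":[0.431,4.036,7.705],"eef":[0.029,0.2,0.471],"tau":[-4.301,-3.912,-6.827]}
{"k":9,"\u03b8":[0.656,-0.868,-0.58],"qd":[0.881,-7.234,-10.693],"eef":[0.028,0.202,0.466],"tau":[-5.907,4.796,7.836]}
{"k":10,"\u03b8":[0.668,-0.876,-0.573],"qd":[0.354,5.038,9.137],"eef":[0.027,0.205,0.465],"tau":[-4.216,-4.848,-7.836]}
{"k":11,"\u03b8":[0.68,-0.916,-0.619],"qd":[0.847,-7.753,-11.658],"eef":[0.027,0.207,0.461],"tau":[-5.92,5.187,7.836]}
{"k":12,"\u03b8":[0.692,-0.936,-0.635],"qd":[0.335,4.405,7.87],"eef":[0.027,0.209,0.458],"tau":[-4.351,-4.531,-6.906]}
{"k":13,"\u03b8":[0.703,-0.967,-0.67],"qd":[0.734,-6.506,-9.79],"eef":[0.027,0.211,0.454],"tau":[-5.692,4.174,7.836]}
{"k":14,"\u03b8":[0.714,-0.982,-0.677],"qd":[0.436,3.985,7.324],"eef":[0.026,0.213,0.452],"tau":[-4.578,-4.21,-6.476]}
{"k":15,"\u03b8":[0.726,-1.009,-0.704],"qd":[0.735,-5.851,-8.653],"eef":[0.026,0.215,0.449],"tau":[-5.671,3.688,7.374]}
{"k":16,"\u03b8":[0.739,-1.025,-0.712],"qd":[0.53,3.391,6.48],"eef":[0.026,0.217,0.446],"tau":[-4.788,-3.74,-5.771]}
{"k":17,"\u03b8":[0.751,-1.049,-0.732],"qd":[0.732,-5.117,-7.4],"eef":[0.025,0.22,0.443],"tau":[-5.647,3.118,6.314]}
{"k":18,"\u03b8":[0.765,-1.068,-0.744],"qd":[0.594,2.481,5.039],"eef":[0.025,0.222,0.44],"tau":[-4.977,-3.042,-4.519]}
{"k":19,"\u03b8":[0.778,-1.089,-0.76],"qd":[0.711,-4.114,-5.753],"eef":[0.024,0.224,0.437],"tau":[-5.59,2.3,4.917]}
{"k":20,"\u03b8":[0.791,-1.111,-0.775],"qd":[0.64,1.467,3.398],"eef":[0.024,0.226,0.434],"tau":[-5.147,-2.259,-3.073]}
{"k":21,"\u03b8":[0.805,-1.131,-0.788],"qd":[0.694,-3.107,-4.109],"eef":[0.023,0.228,0.431],"tau":[-5.54,1.461,3.521]}
{"k":22,"\u03b8":[0.818,-1.153,-0.805],"qd":[0.67,0.559,1.916],"eef":[0.023,0.23,0.428],"tau":[-5.285,-1.559,-1.752]}
{"k":23,"\u03b8":[0.832,-1.173,-0.817],"qd":[0.684,-2.283,-2.766],"eef":[0.022,0.233,0.425],"tau":[-5.511,0.757,2.383]}
{"k":24,"\u03b8":[0.845,-1.195,-0.834],"qd":[0.684,-0.125,0.787],"eef":[0.022,0.234,0.422],"tau":[-5.385,-1.039,-0.728]}
{"k":25,"\u03b8":[0.859,-1.214,-0.846],"qd":[0.68,-1.703,-1.827],"eef":[0.021,0.236,0.419],"tau":[-5.503,0.245,1.597]}
{"k":26,"\u03b8":[0.873,-1.236,-0.862],"qd":[0.687,-0.567,0.045],"eef":[0.021,0.238,0.415],"tau":[-5.453,-0.716,-0.038]}
{"k":27,"\u03b8":[0.886,-1.256,-0.875],"qd":[0.678,-1.348,-1.258],"eef":[0.021,0.24,0.412],"tau":[-5.51,-0.088,1.136]}
{"k":28,"\u03b8":[0.9,-1.277,-0.891],"qd":[0.685,-0.811,-0.375],"eef":[0.021,0.242,0.409],"tau":[-5.497,-0.554,0.372]}
{"k":29,"\u03b8":[0.914,-1.297,-0.905],"qd":[0.676,-1.155,-0.957],"eef":[0.02,0.244,0.405],"tau":[-5.525,-0.288,0.91]}
{"k":30,"\u03b8":[0.927,-1.318,-0.92],"qd":[0.679,-0.927,-0.587],"eef":[0.02,0.245,0.402],"tau":[-5.527,-0.498,0.6]}
{"k":31,"\u03b8":[0.941,-1.338,-0.934],"qd":[0.672,-1.059,-0.818],"eef":[0.02,0.247,0.399],"tau":[-5.542,-0.408,0.827]}
{"k":32,"\u03b8":[0.954,-1.358,-0.949],"qd":[0.672,-0.971,-0.679],"eef":[0.02,0.248,0.396],"tau":[-5.549,-0.502,0.725]}
{"k":33,"\u03b8":[0.968,-1.378,-0.963],"qd":[0.667,-1.014,-0.761],"eef":[0.019,0.25,0.392],"tau":[-5.558,-0.487,0.819]}
{"k":34,"\u03b8":[0.981,-1.398,-0.978],"qd":[0.664,-0.981,-0.715],"eef":[0.019,0.251,0.389],"tau":[-5.565,-0.534,0.8]}
{"k":35,"\u03b8":[0.994,-1.417,-0.993],"qd":[0.66,-0.99,-0.74],"eef":[0.019,0.253,0.386],"tau":[-5.571,-0.547,0.845]}
{"k":36,"\u03b8":[1.007,-1.437,-1.007],"qd":[0.656,-0.976,-0.726],"eef":[0.019,0.254,0.382],"tau":[-5.576,-0.578,0.854]}
{"k":37,"\u03b8":[1.02,-1.457,-1.022],"qd":[0.651,-0.974,-0.733],"eef":[0.019,0.255,0.379],"tau":[-5.581,-0.599,0.882]}
{"k":38,"\u03b8":[1.033,-1.476,-1.036],"qd":[0.647,-0.966,-0.729],"eef":[0.019,0.256,0.376],"tau":[-5.584,-0.625,0.901]}
{"k":39,"\u03b8":[1.046,-1.495,-1.051],"qd":[0.642,-0.96,-0.729],"eef":[0.019,0.258,0.372],"tau":[-5.587,-0.648,0.924]}
{"k":40,"\u03b8":[1.059,-1.514,-1.066],"qd":[0.637,-0.954,-0.728],"eef":[0.019,0.259,0.369],"tau":[-5.589,-0.671,0.945]}
{"k":41,"\u03b8":[1.072,-1.533,-1.08],"qd":[0.631,-0.947,-0.727],"eef":[0.019,0.26,0.366],"tau":[-5.59,-0.694,0.967]}
{"k":42,"\u03b8":[1.084,-1.552,-1.095],"qd":[0.626,-0.941,-0.725],"eef":[0.019,0.261,0.362],"tau":[-5.59,-0.717,0.989]}
{"k":43,"\u03b8":[1.097,-1.571,-1.109],"qd":[0.62,-0.934,-0.723],"eef":[0.019,0.262,0.359]}
{"summary": "final eef position (m): 0.019 0.262 0.359"}


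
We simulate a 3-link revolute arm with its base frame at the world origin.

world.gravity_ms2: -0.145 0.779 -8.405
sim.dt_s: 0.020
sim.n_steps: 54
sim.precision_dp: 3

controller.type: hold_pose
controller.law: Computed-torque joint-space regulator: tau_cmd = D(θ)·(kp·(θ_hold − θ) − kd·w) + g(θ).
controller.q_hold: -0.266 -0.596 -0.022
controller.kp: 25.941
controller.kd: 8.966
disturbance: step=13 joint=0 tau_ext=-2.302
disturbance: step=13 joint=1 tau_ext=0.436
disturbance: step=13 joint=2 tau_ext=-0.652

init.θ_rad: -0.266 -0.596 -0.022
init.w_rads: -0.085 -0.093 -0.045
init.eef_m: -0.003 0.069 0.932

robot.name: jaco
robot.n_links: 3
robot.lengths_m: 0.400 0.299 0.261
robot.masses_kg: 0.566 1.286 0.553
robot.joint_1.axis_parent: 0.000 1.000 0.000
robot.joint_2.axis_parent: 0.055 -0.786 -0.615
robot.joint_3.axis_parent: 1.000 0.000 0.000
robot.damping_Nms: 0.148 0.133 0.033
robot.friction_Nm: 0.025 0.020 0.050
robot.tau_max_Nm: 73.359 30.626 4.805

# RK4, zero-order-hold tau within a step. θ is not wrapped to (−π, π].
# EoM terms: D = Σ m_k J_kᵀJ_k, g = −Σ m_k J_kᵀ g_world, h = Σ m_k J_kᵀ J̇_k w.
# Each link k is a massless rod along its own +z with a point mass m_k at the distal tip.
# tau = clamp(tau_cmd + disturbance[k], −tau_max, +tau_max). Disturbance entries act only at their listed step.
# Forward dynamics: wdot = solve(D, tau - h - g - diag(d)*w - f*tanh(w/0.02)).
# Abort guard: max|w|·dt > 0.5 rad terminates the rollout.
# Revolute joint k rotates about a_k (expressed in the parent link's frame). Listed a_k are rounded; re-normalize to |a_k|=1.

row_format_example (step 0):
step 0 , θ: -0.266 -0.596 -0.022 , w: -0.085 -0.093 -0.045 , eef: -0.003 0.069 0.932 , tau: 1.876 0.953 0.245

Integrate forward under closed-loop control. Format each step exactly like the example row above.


step 1 , θ: -0.268 -0.598 -0.023 , w: -0.068 -0.069 -0.017 , eef: -0.004 0.070 0.932 , tau: 1.810 0.965 0.231
step 2 , θ: -0.269 -0.599 -0.023 , w: -0.051 -0.044 -0.007 , eef: -0.005 0.070 0.932 , tau: 1.750 0.976 0.222
step 3 , θ: -0.270 -0.599 -0.023 , w: -0.036 -0.023 -0.005 , eef: -0.005 0.070 0.932 , tau: 1.695 0.987 0.216
step 4 , θ: -0.270 -0.600 -0.023 , w: -0.025 -0.009 -0.003 , eef: -0.006 0.070 0.932 , tau: 1.646 0.997 0.211
step 5 , θ: -0.271 -0.600 -0.023 , w: -0.016 -0.001 -0.002 , eef: -0.006 0.070 0.932 , tau: 1.601 1.008 0.207
step 6 , θ: -0.271 -0.600 -0.023 , w: -0.010 0.003 -0.000 , eef: -0.006 0.070 0.932 , tau: 1.562 1.019 0.204
step 7 , θ: -0.271 -0.600 -0.023 , w: -0.006 0.004 0.000 , eef: -0.007 0.070 0.932 , tau: 1.528 1.029 0.202
step 8 , θ: -0.271 -0.600 -0.023 , w: -0.002 0.004 0.001 , eef: -0.007 0.070 0.932 , tau: 1.498 1.038 0.201
step 9 , θ: -0.271 -0.600 -0.023 , w: 0.000 0.004 0.001 , eef: -0.007 0.070 0.932 , tau: 1.471 1.047 0.200
step 10 , θ: -0.271 -0.599 -0.023 , w: 0.002 0.003 0.001 , eef: -0.007 0.070 0.932 , tau: 1.448 1.054 0.199
step 11 , θ: -0.271 -0.599 -0.023 , w: 0.004 0.003 0.001 , eef: -0.007 0.070 0.932 , tau: 1.427 1.061 0.198
step 12 , θ: -0.271 -0.599 -0.023 , w: 0.005 0.002 0.001 , eef: -0.007 0.070 0.932 , tau: 1.409 1.067 0.197
step 13 , θ: -0.271 -0.599 -0.023 , w: 0.006 0.002 0.001 , eef: -0.007 0.070 0.932 , tau: -0.908 1.508 -0.456
step 14 , θ: -0.271 -0.599 -0.026 , w: -0.023 -0.005 -0.281 , eef: -0.007 0.071 0.932 , tau: 1.806 0.994 0.311
step 15 , θ: -0.271 -0.600 -0.031 , w: -0.020 -0.010 -0.194 , eef: -0.008 0.072 0.932 , tau: 1.744 1.004 0.291
step 16 , θ: -0.272 -0.600 -0.034 , w: -0.016 -0.012 -0.122 , eef: -0.008 0.073 0.932 , tau: 1.688 1.013 0.273
step 17 , θ: -0.272 -0.600 -0.036 , w: -0.013 -0.013 -0.063 , eef: -0.009 0.073 0.932 , tau: 1.637 1.021 0.256
step 18 , θ: -0.272 -0.600 -0.036 , w: -0.010 -0.013 -0.017 , eef: -0.009 0.074 0.931 , tau: 1.592 1.029 0.241
step 19 , θ: -0.272 -0.600 -0.036 , w: -0.004 -0.005 -0.001 , eef: -0.009 0.074 0.931 , tau: 1.553 1.036 0.234
step 20 , θ: -0.272 -0.600 -0.036 , w: 0.001 0.001 0.003 , eef: -0.009 0.074 0.931 , tau: 1.518 1.044 0.230
step 21 , θ: -0.272 -0.600 -0.036 , w: 0.005 0.004 0.004 , eef: -0.009 0.074 0.931 , tau: 1.488 1.052 0.227
step 22 , θ: -0.272 -0.600 -0.036 , w: 0.007 0.005 0.005 , eef: -0.009 0.074 0.931 , tau: 1.463 1.059 0.226
step 23 , θ: -0.272 -0.600 -0.036 , w: 0.009 0.005 0.005 , eef: -0.009 0.074 0.931 , tau: 1.440 1.066 0.224
step 24 , θ: -0.272 -0.600 -0.036 , w: 0.010 0.005 0.005 , eef: -0.009 0.074 0.931 , tau: 1.420 1.072 0.223
step 25 , θ: -0.272 -0.600 -0.036 , w: 0.011 0.005 0.005 , eef: -0.008 0.073 0.931 , tau: 1.402 1.077 0.222
step 26 , θ: -0.271 -0.600 -0.036 , w: 0.012 0.005 0.005 , eef: -0.008 0.073 0.932 , tau: 1.387 1.081 0.221
step 27 , θ: -0.271 -0.600 -0.036 , w: 0.012 0.005 0.005 , eef: -0.008 0.073 0.932 , tau: 1.373 1.085 0.221
step 28 , θ: -0.271 -0.600 -0.036 , w: 0.012 0.005 0.005 , eef: -0.008 0.073 0.932 , tau: 1.362 1.089 0.220
step 29 , θ: -0.271 -0.600 -0.036 , w: 0.012 0.004 0.005 , eef: -0.008 0.073 0.932 , tau: 1.351 1.092 0.219
step 30 , θ: -0.271 -0.600 -0.035 , w: 0.012 0.004 0.005 , eef: -0.007 0.073 0.932 , tau: 1.342 1.094 0.219
step 31 , θ: -0.270 -0.599 -0.035 , w: 0.012 0.004 0.005 , eef: -0.007 0.073 0.932 , tau: 1.334 1.097 0.218
step 32 , θ: -0.270 -0.599 -0.035 , w: 0.012 0.004 0.005 , eef: -0.007 0.073 0.932 , tau: 1.327 1.098 0.218
step 33 , θ: -0.270 -0.599 -0.035 , w: 0.011 0.004 0.005 , eef: -0.007 0.073 0.932 , tau: 1.322 1.100 0.217
step 34 , θ: -0.270 -0.599 -0.035 , w: 0.011 0.004 0.005 , eef: -0.007 0.073 0.932 , tau: 1.316 1.101 0.217
step 35 , θ: -0.269 -0.599 -0.035 , w: 0.011 0.004 0.005 , eef: -0.006 0.073 0.932 , tau: 1.312 1.102 0.216
step 36 , θ: -0.269 -0.599 -0.035 , w: 0.010 0.004 0.005 , eef: -0.006 0.073 0.932 , tau: 1.308 1.103 0.216
step 37 , θ: -0.269 -0.599 -0.035 , w: 0.010 0.004 0.005 , eef: -0.006 0.073 0.932 , tau: 1.305 1.104 0.216
step 38 , θ: -0.269 -0.599 -0.035 , w: 0.009 0.004 0.005 , eef: -0.006 0.073 0.932 , tau: 1.302 1.104 0.215
step 39 , θ: -0.269 -0.599 -0.035 , w: 0.009 0.004 0.005 , eef: -0.006 0.073 0.932 , tau: 1.299 1.105 0.215
step 40 , θ: -0.268 -0.599 -0.034 , w: 0.008 0.004 0.005 , eef: -0.006 0.073 0.932 , tau: 1.297 1.105 0.215
step 41 , θ: -0.268 -0.599 -0.034 , w: 0.008 0.004 0.005 , eef: -0.006 0.073 0.932 , tau: 1.295 1.105 0.214
step 42 , θ: -0.268 -0.599 -0.034 , w: 0.008 0.004 0.004 , eef: -0.005 0.073 0.932 , tau: 1.294 1.105 0.214
step 43 , θ: -0.268 -0.599 -0.034 , w: 0.007 0.004 0.004 , eef: -0.005 0.073 0.932 , tau: 1.293 1.105 0.214
step 44 , θ: -0.268 -0.598 -0.034 , w: 0.007 0.004 0.004 , eef: -0.005 0.073 0.932 , tau: 1.291 1.105 0.214
step 45 , θ: -0.268 -0.598 -0.034 , w: 0.006 0.004 0.004 , eef: -0.005 0.073 0.932 , tau: 1.290 1.105 0.214
step 46 , θ: -0.268 -0.598 -0.034 , w: 0.006 0.004 0.004 , eef: -0.005 0.073 0.932 , tau: 1.290 1.105 0.213
step 47 , θ: -0.267 -0.598 -0.034 , w: 0.006 0.004 0.004 , eef: -0.005 0.073 0.932 , tau: 1.289 1.105 0.213
step 48 , θ: -0.267 -0.598 -0.034 , w: 0.005 0.004 0.004 , eef: -0.005 0.073 0.932 , tau: 1.288 1.105 0.213
step 49 , θ: -0.267 -0.598 -0.034 , w: 0.005 0.004 0.004 , eef: -0.005 0.073 0.932 , tau: 1.288 1.105 0.213
step 50 , θ: -0.267 -0.598 -0.034 , w: 0.005 0.004 0.004 , eef: -0.005 0.073 0.932 , tau: 1.288 1.104 0.212
step 51 , θ: -0.267 -0.598 -0.033 , w: 0.005 0.004 0.004 , eef: -0.005 0.073 0.932 , tau: 1.287 1.104 0.212
step 52 , θ: -0.267 -0.598 -0.033 , w: 0.004 0.004 0.004 , eef: -0.005 0.072 0.932 , tau: 1.287 1.104 0.212
step 53 , θ: -0.267 -0.598 -0.033 , w: 0.004 0.004 0.004 , eef: -0.004 0.072 0.932 , tau: 1.287 1.104 0.212
step 54 , θ: -0.267 -0.598 -0.033 , w: 0.004 0.004 0.004 , eef: -0.004 0.072 0.932
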